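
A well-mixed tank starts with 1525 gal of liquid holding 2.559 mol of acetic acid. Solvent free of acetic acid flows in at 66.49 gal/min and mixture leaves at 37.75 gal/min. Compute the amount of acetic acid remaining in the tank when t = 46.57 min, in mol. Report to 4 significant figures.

1.119 mol

Total volume: dV/dt = Q_in − Q_out = 28.7400 gal/min, so V(t) = 1525 + 28.7400 t and V(46.57) = 2863.42 gal.
Solute balance: dm/dt = 0 − Q_out C = −Q_out m/V(t).
dm/m = −Q_out dt/(V₀ + 28.7400 t); integrating gives ln(m/m₀) = −(Q_out/(Q_in−Q_out)) ln(V/V₀).
m = m₀ (V₀/V)^(Q_out/(Q_in−Q_out)) = 2.559 × (1525/2863.42)^(1.31350) = 1.11860 mol.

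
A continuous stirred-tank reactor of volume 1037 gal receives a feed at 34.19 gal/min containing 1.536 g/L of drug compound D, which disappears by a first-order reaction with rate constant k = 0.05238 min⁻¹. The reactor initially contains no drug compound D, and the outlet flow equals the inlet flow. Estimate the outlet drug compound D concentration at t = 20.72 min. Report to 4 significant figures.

0.4921 g/L

Accumulation = in − out − consumed: V dC/dt = Q C_in − Q C − k V C.
This is linear with rate a = Q/V + k = 0.0853501 min⁻¹.
C_ss = Q C_in/(Q + kV) = 0.593345 g/L; C(t) = C_ss + (C₀ − C_ss) e^(−a t).
C(20.72) = 0.593345 + (-0.593345)·e^(−0.0853501·20.72) = 0.593345 + (-0.593345)·0.170596 = 0.492123 g/L.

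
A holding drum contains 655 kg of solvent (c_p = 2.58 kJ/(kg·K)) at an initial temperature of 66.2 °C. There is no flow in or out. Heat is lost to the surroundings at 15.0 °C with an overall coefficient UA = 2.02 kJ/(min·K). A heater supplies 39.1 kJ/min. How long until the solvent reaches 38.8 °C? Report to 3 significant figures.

M c_p dT/dt = −UA(T − T_amb) + Q̇.
τ = M c_p/UA = 836.58 min; T_ss = T_amb + Q̇/UA = 15.0 + 39.1/2.02 = 34.356 °C.
T(t) = T_ss + (T₀ − T_ss)e^(−t/τ); set T = 38.8:
t = −τ ln[(T − T_ss)/(T₀ − T_ss)] = −836.58 · ln(0.13954) = 1647.6 min.

1650 min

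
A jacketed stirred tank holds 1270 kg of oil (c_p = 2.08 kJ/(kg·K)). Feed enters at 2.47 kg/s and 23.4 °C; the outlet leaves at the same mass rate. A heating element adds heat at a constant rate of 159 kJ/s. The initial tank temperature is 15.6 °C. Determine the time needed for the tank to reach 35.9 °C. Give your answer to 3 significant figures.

382 s

Heat balance on the well-mixed liquid: M c_p dT/dt = ṁ c_p (T_in − T) + 159.
τ = M/ṁ = 514.17 s; T_ss = T_in + Q̇/(ṁ c_p) = 54.348 °C.
T(t) = T_ss + (T₀ − T_ss) e^(−t/τ). Set T = 35.9:
e^(−t/τ) = (35.9 − 54.348)/(15.6 − 54.348) = 0.47611
t = −514.17 · ln(0.47611) = 381.57 s.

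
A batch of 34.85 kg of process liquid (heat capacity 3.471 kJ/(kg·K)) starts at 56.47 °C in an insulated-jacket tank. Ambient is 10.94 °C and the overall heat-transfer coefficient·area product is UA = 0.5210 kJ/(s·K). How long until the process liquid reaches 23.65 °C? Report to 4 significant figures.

M c_p dT/dt = −UA(T − T_amb).
τ = M c_p/UA = 232.177 s; T_ss = T_amb = 10.9400 °C.
T(t) = T_ss + (T₀ − T_ss)e^(−t/τ); set T = 23.65:
t = −τ ln[(T − T_ss)/(T₀ − T_ss)] = −232.177 · ln(0.279157) = 296.254 s.

296.3 s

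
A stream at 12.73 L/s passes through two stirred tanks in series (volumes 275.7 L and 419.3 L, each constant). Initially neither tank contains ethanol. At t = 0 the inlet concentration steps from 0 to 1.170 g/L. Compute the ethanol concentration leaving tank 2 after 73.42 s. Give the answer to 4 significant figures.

Time constants: τᵢ = Vᵢ/Q for each well-mixed tank.
τ₁ = 275.7/12.73 = 21.6575 s; τ₂ = 419.3/12.73 = 32.9379 s.
Solving the cascade with C₁(0)=C₂(0)=0 gives C₂(t) = C_in[1 − (τ₁ e^(−t/τ₁) − τ₂ e^(−t/τ₂))/(τ₁ − τ₂)].
At t = 73.42: e^(−t/τ₁) = 0.0337070, e^(−t/τ₂) = 0.107632.
C₂ = 1.170·[1 − (21.6575·0.0337070 − 32.9379·0.107632)/(-11.2804)] = 1.170·0.750439 = 0.878014 g/L.

0.8780 g/L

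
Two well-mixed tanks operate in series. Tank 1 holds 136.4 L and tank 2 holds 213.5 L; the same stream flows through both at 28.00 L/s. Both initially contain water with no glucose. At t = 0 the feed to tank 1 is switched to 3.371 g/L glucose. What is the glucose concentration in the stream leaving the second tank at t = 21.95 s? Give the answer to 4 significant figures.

2.912 g/L

Species balance on tank i: dCᵢ/dt = (Cᵢ₋₁ − Cᵢ)/τᵢ with τᵢ = Vᵢ/Q.
τ₁ = 136.4/28.00 = 4.87143 s; τ₂ = 213.5/28.00 = 7.62500 s.
Tank 1: C₁ = C_in(1 − e^(−t/τ₁)). Tank 2 (τ₁ ≠ τ₂): C₂ = C_in[1 − (τ₁ e^(−t/τ₁) − τ₂ e^(−t/τ₂))/(τ₁ − τ₂)].
At t = 21.95: e^(−t/τ₁) = 0.0110440, e^(−t/τ₂) = 0.0562084.
C₂ = 3.371·[1 − (4.87143·0.0110440 − 7.62500·0.0562084)/(-2.75357)] = 3.371·0.863890 = 2.91217 g/L.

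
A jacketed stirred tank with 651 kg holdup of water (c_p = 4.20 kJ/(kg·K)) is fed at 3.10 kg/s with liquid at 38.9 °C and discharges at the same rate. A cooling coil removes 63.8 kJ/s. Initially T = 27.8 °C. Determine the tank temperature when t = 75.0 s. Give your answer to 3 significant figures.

29.7 °C

M c_p dT/dt = ṁ c_p (T_in − T) − Q̇.
Rearrange: dT/dt = (T_ss − T)/τ with τ = M/ṁ = 210.00 s and T_ss = T_in − Q̇/(ṁ c_p) = 34.000 °C.
Solution: T(t) = T_ss + (T₀ − T_ss) e^(−t/τ).
T(75.0) = 34.000 + (-6.1998)·e^(−75.0/210.00) = 34.000 + (-6.1998)·0.69967 = 29.662 °C.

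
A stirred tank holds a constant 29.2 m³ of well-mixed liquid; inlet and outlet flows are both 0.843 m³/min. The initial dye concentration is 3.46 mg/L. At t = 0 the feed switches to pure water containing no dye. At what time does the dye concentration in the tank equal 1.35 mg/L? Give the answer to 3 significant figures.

Species balance: V dC/dt = Q(C_in − C) ⇒ τ = V/Q = 34.638 min.
C(t) = C_in + (C₀ − C_in) e^(−t/τ). Set C = 1.35 and solve for t:
e^(−t/τ) = (C − C_in)/(C₀ − C_in) = (1.35 − 0)/(3.46 − 0) = 0.39017
t = −τ ln(…) = 34.638 × 0.94116 = 32.600 min.

32.6 min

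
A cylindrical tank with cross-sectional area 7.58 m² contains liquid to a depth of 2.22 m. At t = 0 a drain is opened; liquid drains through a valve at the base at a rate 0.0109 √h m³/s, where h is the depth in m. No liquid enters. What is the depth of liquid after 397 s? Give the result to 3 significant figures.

Volume balance on the tank: A dh/dt = −0.0109 √h.
This is separable: 2 d(√h)/dt = −0.0109/A, so √h = √h₀ − (0.0109/(2A)) t.
√h = √2.22 − 0.0109·397/(2·7.58) = 1.4900 − 0.28544 = 1.2045.
h = 1.2045² = 1.4509 m.

1.45 m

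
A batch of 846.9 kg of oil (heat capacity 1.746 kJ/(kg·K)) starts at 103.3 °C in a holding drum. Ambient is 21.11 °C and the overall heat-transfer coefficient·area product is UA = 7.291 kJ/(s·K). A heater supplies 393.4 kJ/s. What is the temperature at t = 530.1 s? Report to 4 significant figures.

77.14 °C

Lumped-capacitance energy balance: M c_p dT/dt = UA(T_amb − T) + Q̇.
dT/dt = (T_ss − T)/τ with T_ss = T_amb + Q̇/UA = 21.11 + 393.4/7.291 = 75.0669 °C, τ = M c_p/UA = 846.9·1.746/7.291 = 202.810 s.
T approaches T_ss exponentially: T(t) = T_ss + (T₀ − T_ss) e^(−t/τ).
T(530.1) = 75.0669 + (28.2331)·0.0732573 = 77.1352 °C.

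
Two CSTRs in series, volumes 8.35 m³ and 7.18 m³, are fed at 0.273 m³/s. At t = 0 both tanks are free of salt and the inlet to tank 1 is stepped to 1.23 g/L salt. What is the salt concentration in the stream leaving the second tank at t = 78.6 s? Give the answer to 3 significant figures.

0.938 g/L

Each tank obeys Vᵢ dCᵢ/dt = Q(Cᵢ₋₁ − Cᵢ), so τᵢ = Vᵢ/Q.
τ₁ = 8.35/0.273 = 30.586 s; τ₂ = 7.18/0.273 = 26.300 s.
Solving the cascade with C₁(0)=C₂(0)=0 gives C₂(t) = C_in[1 − (τ₁ e^(−t/τ₁) − τ₂ e^(−t/τ₂))/(τ₁ − τ₂)].
At t = 78.6: e^(−t/τ₁) = 0.076551, e^(−t/τ₂) = 0.050360.
C₂ = 1.23·[1 − (30.586·0.076551 − 26.300·0.050360)/(4.2857)] = 1.23·0.76272 = 0.93815 g/L.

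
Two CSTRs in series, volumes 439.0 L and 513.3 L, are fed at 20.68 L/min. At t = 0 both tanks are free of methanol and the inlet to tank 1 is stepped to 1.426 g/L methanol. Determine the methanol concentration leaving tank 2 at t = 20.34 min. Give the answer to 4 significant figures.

Species balance on tank i: dCᵢ/dt = (Cᵢ₋₁ − Cᵢ)/τᵢ with τᵢ = Vᵢ/Q.
τ₁ = 439.0/20.68 = 21.2282 min; τ₂ = 513.3/20.68 = 24.8211 min.
Tank 1: C₁ = C_in(1 − e^(−t/τ₁)). Tank 2 (τ₁ ≠ τ₂): C₂ = C_in[1 − (τ₁ e^(−t/τ₁) − τ₂ e^(−t/τ₂))/(τ₁ − τ₂)].
At t = 20.34: e^(−t/τ₁) = 0.383599, e^(−t/τ₂) = 0.440668.
C₂ = 1.426·[1 − (21.2282·0.383599 − 24.8211·0.440668)/(-3.59284)] = 1.426·0.222144 = 0.316778 g/L.

0.3168 g/L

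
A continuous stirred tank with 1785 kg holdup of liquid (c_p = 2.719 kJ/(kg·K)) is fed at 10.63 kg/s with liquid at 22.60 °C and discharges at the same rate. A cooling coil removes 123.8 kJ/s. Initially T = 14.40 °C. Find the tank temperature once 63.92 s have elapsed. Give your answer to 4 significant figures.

15.64 °C

First-law balance (no shaft work): M c_p dT/dt = ṁ c_p (T_in − T) − 123.8.
Rearrange: dT/dt = (T_ss − T)/τ with τ = M/ṁ = 167.921 s and T_ss = T_in − Q̇/(ṁ c_p) = 18.3167 °C.
Integrating: T(t) = T_ss + (T₀ − T_ss) e^(−t/τ).
T(63.92) = 18.3167 + (-3.91670)·e^(−63.92/167.921) = 18.3167 + (-3.91670)·0.683413 = 15.6400 °C.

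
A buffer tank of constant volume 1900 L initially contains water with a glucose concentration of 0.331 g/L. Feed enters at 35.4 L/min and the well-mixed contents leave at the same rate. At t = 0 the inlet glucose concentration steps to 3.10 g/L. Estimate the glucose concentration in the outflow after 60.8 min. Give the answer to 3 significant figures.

2.21 g/L

Transient balance on the dissolved component: V dC/dt = Q(C_in − C).
So dC/dt = (C_in − C)/τ with τ = V/Q = 1900/35.4 = 53.672 min.
This is linear first-order; C(t) = C_in + (C₀ − C_in) e^(−t/τ).
C(60.8) = 3.10 + (0.331 − 3.10)·e^(−60.8/53.672) = 3.10 + (-2.7690)·0.32213 = 2.2080 g/L.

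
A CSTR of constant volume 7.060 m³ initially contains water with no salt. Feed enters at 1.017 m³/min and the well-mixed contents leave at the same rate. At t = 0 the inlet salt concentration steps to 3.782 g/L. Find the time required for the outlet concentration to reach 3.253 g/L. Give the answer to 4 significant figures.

13.66 min

Transient balance on the dissolved component: V dC/dt = Q(C_in − C), so τ = V/Q = 6.94199 min.
C(t) = C_in + (C₀ − C_in) e^(−t/τ). Set C = 3.253 and solve for t:
e^(−t/τ) = (C − C_in)/(C₀ − C_in) = (3.253 − 3.782)/(0 − 3.782) = 0.139873
t = −τ ln(…) = 6.94199 × 1.96702 = 13.6550 min.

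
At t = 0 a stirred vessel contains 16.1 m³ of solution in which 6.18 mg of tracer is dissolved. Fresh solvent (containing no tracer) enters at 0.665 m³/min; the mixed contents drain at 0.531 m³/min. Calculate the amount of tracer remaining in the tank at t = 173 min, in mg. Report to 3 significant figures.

0.180 mg

Let m(t) be the amount of tracer. Volume: V(t) = V₀ + (Q_in − Q_out) t = 16.1 + 0.13400 t; V(173) = 39.282 m³.
Solute balance: dm/dt = 0 − Q_out C = −Q_out m/V(t).
Separate: dm/m = −Q_out dt/V(t) ⇒ ln(m/m₀) = −(Q_out/(Q_in−Q_out)) ln(V/V₀).
m = m₀ (V₀/V)^(Q_out/(Q_in−Q_out)) = 6.18 × (16.1/39.282)^(3.9627) = 0.18029 mg.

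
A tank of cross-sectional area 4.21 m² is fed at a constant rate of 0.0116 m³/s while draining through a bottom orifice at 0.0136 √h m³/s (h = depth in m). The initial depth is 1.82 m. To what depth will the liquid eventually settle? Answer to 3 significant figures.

0.728 m

A dh/dt = Q_in − 0.0136 √h. Steady state requires inflow = outflow:
Q_in = 0.0136 √h_ss ⇒ √h_ss = 0.0116/0.0136 = 0.85294.
h_ss = 0.85294² = 0.72751 m. (Since h₀ = 1.82 m > h_ss, the level will fall toward this value.)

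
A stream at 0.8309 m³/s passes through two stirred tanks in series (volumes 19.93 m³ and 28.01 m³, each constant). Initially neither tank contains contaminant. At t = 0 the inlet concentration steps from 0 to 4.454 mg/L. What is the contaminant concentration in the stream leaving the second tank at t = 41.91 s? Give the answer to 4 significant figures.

Species balance on tank i: dCᵢ/dt = (Cᵢ₋₁ − Cᵢ)/τᵢ with τᵢ = Vᵢ/Q.
τ₁ = 19.93/0.8309 = 23.9860 s; τ₂ = 28.01/0.8309 = 33.7104 s.
Solving the cascade with C₁(0)=C₂(0)=0 gives C₂(t) = C_in[1 − (τ₁ e^(−t/τ₁) − τ₂ e^(−t/τ₂))/(τ₁ − τ₂)].
At t = 41.91: e^(−t/τ₁) = 0.174250, e^(−t/τ₂) = 0.288450.
C₂ = 4.454·[1 − (23.9860·0.174250 − 33.7104·0.288450)/(-9.72440)] = 4.454·0.429867 = 1.91463 mg/L.

1.915 mg/L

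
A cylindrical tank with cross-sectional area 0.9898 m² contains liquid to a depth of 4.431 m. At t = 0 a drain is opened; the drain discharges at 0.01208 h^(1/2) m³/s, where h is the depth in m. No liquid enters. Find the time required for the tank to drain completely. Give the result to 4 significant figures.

With no inflow, A dh/dt = −0.01208 √h.
Separate and integrate: 2(√h − √h₀) = −(0.01208/A) t.
Set h = 0: 2√h₀ = (0.01208/A) t_empty ⇒ t_empty = 2A√h₀/0.01208.
t_empty = 2·0.9898·√4.431/0.01208 = 1.97960·2.10499/0.01208 = 344.954 s.

345.0 s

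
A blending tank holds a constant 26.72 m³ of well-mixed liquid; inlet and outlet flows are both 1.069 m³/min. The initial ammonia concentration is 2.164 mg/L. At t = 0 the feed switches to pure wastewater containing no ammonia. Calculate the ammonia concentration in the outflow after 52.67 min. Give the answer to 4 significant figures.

Unsteady species balance (constant V, well mixed): V dC/dt = Q(C_in − C).
So dC/dt = (C_in − C)/τ with τ = V/Q = 26.72/1.069 = 24.9953 min.
Integrating: C(t) = C_in + (C₀ − C_in) e^(−t/τ).
C(52.67) = 0 + (2.164 − 0)·e^(−52.67/24.9953) = 0 + (2.16400)·0.121579 = 0.263096 mg/L.

0.2631 mg/L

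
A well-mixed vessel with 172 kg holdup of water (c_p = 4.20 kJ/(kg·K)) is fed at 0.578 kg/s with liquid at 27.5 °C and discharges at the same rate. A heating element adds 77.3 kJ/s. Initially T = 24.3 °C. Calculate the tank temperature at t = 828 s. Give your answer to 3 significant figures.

M c_p dT/dt = ṁ c_p (T_in − T) + Q̇.
τ = M/ṁ = 297.58 s; T_ss = T_in + Q̇/(ṁ c_p) = 27.5 + 77.3/(0.578·4.20) = 59.342 °C.
T approaches T_ss exponentially: T(t) = T_ss + (T₀ − T_ss) e^(−t/τ).
T(828) = 59.342 + (-35.042)·e^(−828/297.58) = 59.342 + (-35.042)·0.061886 = 57.174 °C.

57.2 °C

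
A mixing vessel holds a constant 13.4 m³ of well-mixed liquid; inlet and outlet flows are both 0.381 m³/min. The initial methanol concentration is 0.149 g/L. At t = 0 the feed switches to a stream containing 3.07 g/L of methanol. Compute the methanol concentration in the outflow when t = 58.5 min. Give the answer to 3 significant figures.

2.52 g/L

Species balance on the tank: V dC/dt = Q(C_in − C).
So dC/dt = (C_in − C)/τ with τ = V/Q = 13.4/0.381 = 35.171 min.
Integrating: C(t) = C_in + (C₀ − C_in) e^(−t/τ).
C(58.5) = 3.07 + (0.149 − 3.07)·e^(−58.5/35.171) = 3.07 + (-2.9210)·0.18951 = 2.5164 g/L.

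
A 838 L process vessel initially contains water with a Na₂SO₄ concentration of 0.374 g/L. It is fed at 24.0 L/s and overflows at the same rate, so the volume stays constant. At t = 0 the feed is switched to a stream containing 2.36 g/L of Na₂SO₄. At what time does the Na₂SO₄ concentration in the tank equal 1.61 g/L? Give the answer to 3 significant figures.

34.0 s

Species balance: V dC/dt = Q(C_in − C) ⇒ τ = V/Q = 34.917 s.
C(t) = C_in + (C₀ − C_in) e^(−t/τ). Set C = 1.61 and solve for t:
e^(−t/τ) = (C − C_in)/(C₀ − C_in) = (1.61 − 2.36)/(0.374 − 2.36) = 0.37764
t = −τ ln(…) = 34.917 × 0.97380 = 34.002 s.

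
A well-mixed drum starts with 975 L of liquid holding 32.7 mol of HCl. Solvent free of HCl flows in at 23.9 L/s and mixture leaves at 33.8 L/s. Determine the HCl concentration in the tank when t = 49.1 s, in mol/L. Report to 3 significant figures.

0.00634 mol/L

Total volume: dV/dt = Q_in − Q_out = -9.9000 L/s, so V(t) = 975 − 9.9000 t and V(49.1) = 488.91 L.
No HCl enters, so dm/dt = −Q_out · (m/V).
Separate: dm/m = −Q_out dt/V(t) ⇒ ln(m/m₀) = −(Q_out/(Q_in−Q_out)) ln(V/V₀).
m = m₀ (V₀/V)^(Q_out/(Q_in−Q_out)) = 32.7 × (975/488.91)^(-3.4141) = 3.0979 mol.
C = m/V = 3.0979/488.91 = 0.0063364 mol/L.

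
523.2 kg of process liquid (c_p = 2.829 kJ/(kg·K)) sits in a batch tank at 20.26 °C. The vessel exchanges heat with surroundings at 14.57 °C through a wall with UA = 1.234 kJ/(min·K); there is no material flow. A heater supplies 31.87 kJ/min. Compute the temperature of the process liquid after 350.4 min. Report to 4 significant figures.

Lumped-capacitance energy balance: M c_p dT/dt = UA(T_amb − T) + Q̇.
dT/dt = (T_ss − T)/τ with T_ss = T_amb + Q̇/UA = 14.57 + 31.87/1.234 = 40.3966 °C, τ = M c_p/UA = 523.2·2.829/1.234 = 1199.46 min.
Solution: T(t) = T_ss + (T₀ − T_ss) e^(−t/τ).
T(350.4) = 40.3966 + (-20.1366)·0.746670 = 25.3612 °C.

25.36 °C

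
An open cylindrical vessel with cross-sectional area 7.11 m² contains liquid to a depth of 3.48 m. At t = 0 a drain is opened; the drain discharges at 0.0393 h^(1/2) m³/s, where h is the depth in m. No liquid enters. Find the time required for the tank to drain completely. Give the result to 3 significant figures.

With no inflow, A dh/dt = −0.0393 √h.
Separate and integrate: 2(√h − √h₀) = −(0.0393/A) t.
Set h = 0: 2√h₀ = (0.0393/A) t_empty ⇒ t_empty = 2A√h₀/0.0393.
t_empty = 2·7.11·√3.48/0.0393 = 14.220·1.8655/0.0393 = 674.99 s.

675 s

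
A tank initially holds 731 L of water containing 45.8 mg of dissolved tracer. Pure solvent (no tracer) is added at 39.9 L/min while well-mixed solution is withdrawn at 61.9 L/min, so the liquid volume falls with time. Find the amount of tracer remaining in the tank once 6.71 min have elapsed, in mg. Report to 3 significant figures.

24.3 mg

Let m(t) be the amount of tracer. Volume: V(t) = V₀ + (Q_in − Q_out) t = 731 − 22.000 t; V(6.71) = 583.38 L.
Solute balance: dm/dt = 0 − Q_out C = −Q_out m/V(t).
Separate: dm/m = −Q_out dt/V(t) ⇒ ln(m/m₀) = −(Q_out/(Q_in−Q_out)) ln(V/V₀).
m = m₀ (V₀/V)^(Q_out/(Q_in−Q_out)) = 45.8 × (731/583.38)^(-2.8136) = 24.279 mg.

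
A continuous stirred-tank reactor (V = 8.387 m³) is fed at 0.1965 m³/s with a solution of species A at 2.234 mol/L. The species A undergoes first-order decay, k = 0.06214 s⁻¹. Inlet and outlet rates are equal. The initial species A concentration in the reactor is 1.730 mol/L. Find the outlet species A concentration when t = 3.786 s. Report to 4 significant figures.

Accumulation = in − out − consumed: V dC/dt = Q C_in − Q C − k V C.
This is linear with rate a = Q/V + k = 0.0855691 s⁻¹.
C_ss = Q C_in/(Q + kV) = 0.611677 mol/L; C(t) = C_ss + (C₀ − C_ss) e^(−a t).
C(3.786) = 0.611677 + (1.11832)·e^(−0.0855691·3.786) = 0.611677 + (1.11832)·0.723276 = 1.42053 mol/L.

1.421 mol/L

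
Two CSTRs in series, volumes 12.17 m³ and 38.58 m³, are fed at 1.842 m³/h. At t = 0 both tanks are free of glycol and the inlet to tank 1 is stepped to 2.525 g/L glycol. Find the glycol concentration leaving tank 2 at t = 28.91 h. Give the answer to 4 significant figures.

1.612 g/L

Species balance on tank i: dCᵢ/dt = (Cᵢ₋₁ − Cᵢ)/τᵢ with τᵢ = Vᵢ/Q.
τ₁ = 12.17/1.842 = 6.60695 h; τ₂ = 38.58/1.842 = 20.9446 h.
Tank 1: C₁ = C_in(1 − e^(−t/τ₁)). Tank 2 (τ₁ ≠ τ₂): C₂ = C_in[1 − (τ₁ e^(−t/τ₁) − τ₂ e^(−t/τ₂))/(τ₁ − τ₂)].
At t = 28.91: e^(−t/τ₁) = 0.0125794, e^(−t/τ₂) = 0.251501.
C₂ = 2.525·[1 − (6.60695·0.0125794 − 20.9446·0.251501)/(-14.3377)] = 2.525·0.638401 = 1.61196 g/L.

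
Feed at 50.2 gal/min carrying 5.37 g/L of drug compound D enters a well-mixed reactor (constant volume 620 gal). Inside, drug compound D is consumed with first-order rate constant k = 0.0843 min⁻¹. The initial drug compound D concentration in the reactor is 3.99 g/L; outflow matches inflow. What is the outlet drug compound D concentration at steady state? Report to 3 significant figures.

2.63 g/L

Accumulation = in − out − consumed: V dC/dt = Q C_in − Q C − k V C.
Steady state (dC/dt = 0): C_ss = Q C_in/(Q + kV) = C_in/(1 + kV/Q).
C_ss = 50.2·5.37/(50.2 + 0.0843·620) = 269.57/102.47 = 2.6309 g/L.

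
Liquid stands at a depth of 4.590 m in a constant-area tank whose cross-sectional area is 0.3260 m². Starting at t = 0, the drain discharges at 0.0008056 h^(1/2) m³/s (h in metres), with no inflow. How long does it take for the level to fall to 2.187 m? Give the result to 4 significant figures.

Accumulation of liquid (constant cross-section A): A dh/dt = −0.0008056 √h.
This is separable: 2 d(√h)/dt = −0.0008056/A, so √h = √h₀ − (0.0008056/(2A)) t.
t = 2A(√h₀ − √h)/0.0008056 = 2·0.3260·(√4.590 − √2.187)/0.0008056
  = 0.652000 × (2.14243 − 1.47885) / 0.0008056 = 537.056 s.

537.1 s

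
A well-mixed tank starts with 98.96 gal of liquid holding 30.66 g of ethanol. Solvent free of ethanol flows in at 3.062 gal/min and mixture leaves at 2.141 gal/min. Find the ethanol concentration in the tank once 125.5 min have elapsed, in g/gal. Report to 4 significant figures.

Let m(t) be the amount of ethanol. Volume: V(t) = V₀ + (Q_in − Q_out) t = 98.96 + 0.921000 t; V(125.5) = 214.545 gal.
Species balance (pure solvent in): dm/dt = −Q_out · m/V(t).
dm/m = −Q_out dt/(V₀ + 0.921000 t); integrating gives ln(m/m₀) = −(Q_out/(Q_in−Q_out)) ln(V/V₀).
m = m₀ (V₀/V)^(Q_out/(Q_in−Q_out)) = 30.66 × (98.96/214.545)^(2.32465) = 5.07402 g.
C = m/V = 5.07402/214.545 = 0.0236501 g/gal.

0.02365 g/gal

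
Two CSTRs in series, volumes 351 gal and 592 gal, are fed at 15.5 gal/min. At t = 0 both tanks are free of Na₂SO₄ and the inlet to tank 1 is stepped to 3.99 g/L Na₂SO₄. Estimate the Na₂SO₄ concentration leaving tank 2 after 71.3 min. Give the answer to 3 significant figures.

Time constants: τᵢ = Vᵢ/Q for each well-mixed tank.
τ₁ = 351/15.5 = 22.645 min; τ₂ = 592/15.5 = 38.194 min.
Tank 1: C₁ = C_in(1 − e^(−t/τ₁)). Tank 2 (τ₁ ≠ τ₂): C₂ = C_in[1 − (τ₁ e^(−t/τ₁) − τ₂ e^(−t/τ₂))/(τ₁ − τ₂)].
At t = 71.3: e^(−t/τ₁) = 0.042913, e^(−t/τ₂) = 0.15462.
C₂ = 3.99·[1 − (22.645·0.042913 − 38.194·0.15462)/(-15.548)] = 3.99·0.68270 = 2.7240 g/L.

2.72 g/L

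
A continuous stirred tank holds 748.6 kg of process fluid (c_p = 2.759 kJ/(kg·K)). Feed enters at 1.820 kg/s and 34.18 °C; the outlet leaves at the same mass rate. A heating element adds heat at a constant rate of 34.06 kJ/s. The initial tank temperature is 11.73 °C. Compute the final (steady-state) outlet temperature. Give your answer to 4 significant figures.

Energy balance: M c_p dT/dt = ṁ c_p (T_in − T) + 34.06.
At steady state dT/dt = 0 ⇒ T_ss = T_in + Q̇/(ṁ c_p) = 34.18 + 34.06/(1.820·2.759) = 40.9630 °C.

40.96 °C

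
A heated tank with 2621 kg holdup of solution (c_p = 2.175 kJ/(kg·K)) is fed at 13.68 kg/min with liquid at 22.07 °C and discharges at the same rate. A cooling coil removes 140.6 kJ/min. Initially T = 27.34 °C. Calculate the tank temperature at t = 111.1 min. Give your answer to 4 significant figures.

M c_p dT/dt = ṁ c_p (T_in − T) − Q̇.
Rearrange: dT/dt = (T_ss − T)/τ with τ = M/ṁ = 191.594 min and T_ss = T_in − Q̇/(ṁ c_p) = 17.3446 °C.
T approaches T_ss exponentially: T(t) = T_ss + (T₀ − T_ss) e^(−t/τ).
T(111.1) = 17.3446 + (9.99542)·e^(−111.1/191.594) = 17.3446 + (9.99542)·0.559969 = 22.9417 °C.

22.94 °C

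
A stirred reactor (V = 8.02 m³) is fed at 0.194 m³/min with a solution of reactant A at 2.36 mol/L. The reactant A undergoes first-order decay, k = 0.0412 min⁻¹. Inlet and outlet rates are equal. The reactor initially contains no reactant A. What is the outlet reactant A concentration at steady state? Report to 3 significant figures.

0.873 mol/L

V dC/dt = Q(C_in − C) − k V C.
Steady state (dC/dt = 0): C_ss = Q C_in/(Q + kV) = C_in/(1 + kV/Q).
C_ss = 0.194·2.36/(0.194 + 0.0412·8.02) = 0.45784/0.52442 = 0.87303 mol/L.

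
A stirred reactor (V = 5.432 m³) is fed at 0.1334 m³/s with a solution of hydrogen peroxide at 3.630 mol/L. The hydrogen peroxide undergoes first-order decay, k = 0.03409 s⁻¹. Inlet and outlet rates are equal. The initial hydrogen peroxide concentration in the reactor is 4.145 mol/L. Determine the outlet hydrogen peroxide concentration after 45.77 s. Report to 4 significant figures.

1.699 mol/L

V dC/dt = Q(C_in − C) − k V C.
dC/dt = (Q/V) C_in − (Q/V + k) C; effective rate a = Q/V + k = 0.0245582 + 0.03409 = 0.0586482 s⁻¹.
C_ss = Q C_in/(Q + kV) = 1.52002 mol/L; C(t) = C_ss + (C₀ − C_ss) e^(−a t).
C(45.77) = 1.52002 + (2.62498)·e^(−0.0586482·45.77) = 1.52002 + (2.62498)·0.0682671 = 1.69922 mol/L.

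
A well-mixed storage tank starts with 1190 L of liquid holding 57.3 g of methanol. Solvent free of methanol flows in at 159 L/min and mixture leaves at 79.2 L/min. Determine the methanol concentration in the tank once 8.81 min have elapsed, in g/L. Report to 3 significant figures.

Total volume: dV/dt = Q_in − Q_out = 79.800 L/min, so V(t) = 1190 + 79.800 t and V(8.81) = 1893.0 L.
No methanol enters, so dm/dt = −Q_out · (m/V).
Separate: dm/m = −Q_out dt/V(t) ⇒ ln(m/m₀) = −(Q_out/(Q_in−Q_out)) ln(V/V₀).
m = m₀ (V₀/V)^(Q_out/(Q_in−Q_out)) = 57.3 × (1190/1893.0)^(0.99248) = 36.146 g.
C = m/V = 36.146/1893.0 = 0.019094 g/L.

0.0191 g/L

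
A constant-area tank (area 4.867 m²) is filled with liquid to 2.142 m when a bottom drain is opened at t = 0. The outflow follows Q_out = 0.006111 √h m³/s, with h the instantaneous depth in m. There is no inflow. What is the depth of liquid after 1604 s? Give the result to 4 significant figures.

0.2085 m

Volume balance on the tank: A dh/dt = −0.006111 √h.
Separate and integrate: 2(√h − √h₀) = −(0.006111/A) t.
√h = √2.142 − 0.006111·1604/(2·4.867) = 1.46356 − 1.00699 = 0.456567.
h = 0.456567² = 0.208453 m.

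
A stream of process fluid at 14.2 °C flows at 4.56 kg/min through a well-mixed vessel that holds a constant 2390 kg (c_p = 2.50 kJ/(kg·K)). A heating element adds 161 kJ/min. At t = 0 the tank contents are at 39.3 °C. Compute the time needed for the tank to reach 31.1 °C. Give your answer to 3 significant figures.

720 min

Heat balance on the well-mixed liquid: M c_p dT/dt = ṁ c_p (T_in − T) + 161.
τ = M/ṁ = 524.12 min; T_ss = T_in + Q̇/(ṁ c_p) = 28.323 °C.
T(t) = T_ss + (T₀ − T_ss) e^(−t/τ). Set T = 31.1:
e^(−t/τ) = (31.1 − 28.323)/(39.3 − 28.323) = 0.25300
t = −524.12 · ln(0.25300) = 720.34 min.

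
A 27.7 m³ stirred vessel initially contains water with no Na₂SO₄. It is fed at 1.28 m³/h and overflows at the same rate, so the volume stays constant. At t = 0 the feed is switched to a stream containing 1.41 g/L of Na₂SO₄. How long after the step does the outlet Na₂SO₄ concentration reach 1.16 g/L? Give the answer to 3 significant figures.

37.4 h

Transient balance on the dissolved component: V dC/dt = Q(C_in − C), so τ = V/Q = 21.641 h.
C(t) = C_in + (C₀ − C_in) e^(−t/τ). Set C = 1.16 and solve for t:
e^(−t/τ) = (C − C_in)/(C₀ − C_in) = (1.16 − 1.41)/(0 − 1.41) = 0.17730
t = −τ ln(…) = 21.641 × 1.7299 = 37.436 h.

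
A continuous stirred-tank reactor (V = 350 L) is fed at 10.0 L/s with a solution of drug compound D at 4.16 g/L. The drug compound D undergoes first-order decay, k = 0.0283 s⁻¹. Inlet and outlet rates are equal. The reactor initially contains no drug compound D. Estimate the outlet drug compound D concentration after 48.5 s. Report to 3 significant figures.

1.96 g/L

Species balance: V dC/dt = Q C_in − Q C − k V C.
This is linear with rate a = Q/V + k = 0.056871 s⁻¹.
C_ss = Q C_in/(Q + kV) = 2.0899 g/L; C(t) = C_ss + (C₀ − C_ss) e^(−a t).
C(48.5) = 2.0899 + (-2.0899)·e^(−0.056871·48.5) = 2.0899 + (-2.0899)·0.063402 = 1.9574 g/L.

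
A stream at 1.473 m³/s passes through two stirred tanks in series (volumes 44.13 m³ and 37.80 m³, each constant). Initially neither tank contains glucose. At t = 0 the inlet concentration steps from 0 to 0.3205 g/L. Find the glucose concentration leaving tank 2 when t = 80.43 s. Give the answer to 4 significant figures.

0.2513 g/L

Time constants: τᵢ = Vᵢ/Q for each well-mixed tank.
τ₁ = 44.13/1.473 = 29.9593 s; τ₂ = 37.80/1.473 = 25.6619 s.
Solving the cascade with C₁(0)=C₂(0)=0 gives C₂(t) = C_in[1 − (τ₁ e^(−t/τ₁) − τ₂ e^(−t/τ₂))/(τ₁ − τ₂)].
At t = 80.43: e^(−t/τ₁) = 0.0682454, e^(−t/τ₂) = 0.0435338.
C₂ = 0.3205·[1 − (29.9593·0.0682454 − 25.6619·0.0435338)/(4.29735)] = 0.3205·0.784188 = 0.251332 g/L.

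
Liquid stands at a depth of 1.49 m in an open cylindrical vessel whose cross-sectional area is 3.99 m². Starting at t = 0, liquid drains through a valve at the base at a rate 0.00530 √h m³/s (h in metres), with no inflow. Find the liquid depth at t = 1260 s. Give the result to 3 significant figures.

A dh/dt = −Q_out = −0.00530 √h.
∫ h^(−1/2) dh = −(0.00530/A) ∫ dt, giving 2√h = 2√h₀ − (0.00530/A) t.
√h = √1.49 − 0.00530·1260/(2·3.99) = 1.2207 − 0.83684 = 0.38381.
h = 0.38381² = 0.14731 m.

0.147 m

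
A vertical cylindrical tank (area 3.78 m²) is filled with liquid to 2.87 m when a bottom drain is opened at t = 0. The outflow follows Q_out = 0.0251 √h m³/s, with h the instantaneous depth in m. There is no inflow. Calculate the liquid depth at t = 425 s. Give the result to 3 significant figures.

0.0801 m

With no inflow, A dh/dt = −0.0251 √h.
Separate and integrate: 2(√h − √h₀) = −(0.0251/A) t.
√h = √2.87 − 0.0251·425/(2·3.78) = 1.6941 − 1.4110 = 0.28306.
h = 0.28306² = 0.080124 m.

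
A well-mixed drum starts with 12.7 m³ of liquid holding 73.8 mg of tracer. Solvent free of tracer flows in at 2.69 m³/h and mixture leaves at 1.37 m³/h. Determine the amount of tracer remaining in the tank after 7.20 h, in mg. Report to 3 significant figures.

41.3 mg

Let m(t) be the amount of tracer. Volume: V(t) = V₀ + (Q_in − Q_out) t = 12.7 + 1.3200 t; V(7.20) = 22.204 m³.
No tracer enters, so dm/dt = −Q_out · (m/V).
Separate: dm/m = −Q_out dt/V(t) ⇒ ln(m/m₀) = −(Q_out/(Q_in−Q_out)) ln(V/V₀).
m = m₀ (V₀/V)^(Q_out/(Q_in−Q_out)) = 73.8 × (12.7/22.204)^(1.0379) = 41.327 mg.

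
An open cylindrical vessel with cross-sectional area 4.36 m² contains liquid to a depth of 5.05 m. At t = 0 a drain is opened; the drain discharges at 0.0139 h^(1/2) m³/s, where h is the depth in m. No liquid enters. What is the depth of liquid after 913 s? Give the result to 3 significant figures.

0.627 m

A dh/dt = −Q_out = −0.0139 √h.
This is separable: 2 d(√h)/dt = −0.0139/A, so √h = √h₀ − (0.0139/(2A)) t.
√h = √5.05 − 0.0139·913/(2·4.36) = 2.2472 − 1.4554 = 0.79187.
h = 0.79187² = 0.62705 m.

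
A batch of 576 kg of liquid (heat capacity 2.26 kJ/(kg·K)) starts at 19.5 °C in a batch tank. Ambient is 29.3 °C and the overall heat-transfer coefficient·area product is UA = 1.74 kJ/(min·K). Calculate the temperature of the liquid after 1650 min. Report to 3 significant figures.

28.2 °C

M c_p dT/dt = −UA(T − T_amb).
dT/dt = (T_ss − T)/τ with T_ss = T_amb = 29.300 °C, τ = M c_p/UA = 576·2.26/1.74 = 748.14 min.
Integrating: T(t) = T_ss + (T₀ − T_ss) e^(−t/τ).
T(1650) = 29.300 + (-9.8000)·0.11020 = 28.220 °C.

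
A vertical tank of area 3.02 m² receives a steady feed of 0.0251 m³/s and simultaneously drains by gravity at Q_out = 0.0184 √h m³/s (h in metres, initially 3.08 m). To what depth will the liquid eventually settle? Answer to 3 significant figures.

1.86 m

Unsteady balance on liquid volume: A dh/dt = Q_in − 0.0184 √h. At steady state dh/dt = 0:
Q_in = 0.0184 √h_ss ⇒ √h_ss = 0.0251/0.0184 = 1.3641.
h_ss = 1.3641² = 1.8609 m. (Since h₀ = 3.08 m > h_ss, the level will fall toward this value.)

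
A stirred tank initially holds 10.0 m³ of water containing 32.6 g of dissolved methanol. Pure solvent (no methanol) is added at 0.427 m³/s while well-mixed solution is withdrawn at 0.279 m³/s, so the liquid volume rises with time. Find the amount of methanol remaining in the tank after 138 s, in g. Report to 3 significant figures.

4.00 g

Let m(t) be the amount of methanol. Volume: V(t) = V₀ + (Q_in − Q_out) t = 10.0 + 0.14800 t; V(138) = 30.424 m³.
Solute balance: dm/dt = 0 − Q_out C = −Q_out m/V(t).
dm/m = −Q_out dt/(V₀ + 0.14800 t); integrating gives ln(m/m₀) = −(Q_out/(Q_in−Q_out)) ln(V/V₀).
m = m₀ (V₀/V)^(Q_out/(Q_in−Q_out)) = 32.6 × (10.0/30.424)^(1.8851) = 4.0021 g.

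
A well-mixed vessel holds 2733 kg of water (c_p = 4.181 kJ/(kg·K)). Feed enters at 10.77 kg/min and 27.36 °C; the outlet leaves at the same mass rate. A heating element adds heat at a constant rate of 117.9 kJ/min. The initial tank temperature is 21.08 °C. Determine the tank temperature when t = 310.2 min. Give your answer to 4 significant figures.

M c_p dT/dt = ṁ c_p (T_in − T) + Q̇.
τ = M/ṁ = 253.760 min; T_ss = T_in + Q̇/(ṁ c_p) = 27.36 + 117.9/(10.77·4.181) = 29.9783 °C.
This is linear first-order; T(t) = T_ss + (T₀ − T_ss) e^(−t/τ).
T(310.2) = 29.9783 + (-8.89829)·e^(−310.2/253.760) = 29.9783 + (-8.89829)·0.294519 = 27.3576 °C.

27.36 °C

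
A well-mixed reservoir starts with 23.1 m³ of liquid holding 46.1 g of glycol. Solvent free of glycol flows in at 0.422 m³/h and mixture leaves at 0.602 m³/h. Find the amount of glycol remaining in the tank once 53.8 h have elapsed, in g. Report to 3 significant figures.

Let m(t) be the amount of glycol. Volume: V(t) = V₀ + (Q_in − Q_out) t = 23.1 − 0.18000 t; V(53.8) = 13.416 m³.
No glycol enters, so dm/dt = −Q_out · (m/V).
Separate: dm/m = −Q_out dt/V(t) ⇒ ln(m/m₀) = −(Q_out/(Q_in−Q_out)) ln(V/V₀).
m = m₀ (V₀/V)^(Q_out/(Q_in−Q_out)) = 46.1 × (23.1/13.416)^(-3.3444) = 7.4894 g.

7.49 g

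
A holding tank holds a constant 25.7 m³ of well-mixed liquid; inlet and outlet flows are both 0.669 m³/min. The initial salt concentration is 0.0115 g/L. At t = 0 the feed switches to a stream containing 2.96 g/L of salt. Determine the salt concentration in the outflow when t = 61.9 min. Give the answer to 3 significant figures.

Unsteady species balance (constant V, well mixed): V dC/dt = Q(C_in − C).
Time constant τ = V/Q = 25.7/0.669 = 38.416 min.
This is linear first-order; C(t) = C_in + (C₀ − C_in) e^(−t/τ).
C(61.9) = 2.96 + (0.0115 − 2.96)·e^(−61.9/38.416) = 2.96 + (-2.9485)·0.19962 = 2.3714 g/L.

2.37 g/L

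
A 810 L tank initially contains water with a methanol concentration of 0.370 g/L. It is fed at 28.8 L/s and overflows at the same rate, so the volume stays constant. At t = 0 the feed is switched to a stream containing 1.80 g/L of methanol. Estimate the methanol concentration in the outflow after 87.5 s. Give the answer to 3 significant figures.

1.74 g/L

Mass balance on the solute (V constant): V dC/dt = Q(C_in − C).
Time constant τ = V/Q = 810/28.8 = 28.125 s.
Solution: C(t) = C_in + (C₀ − C_in) e^(−t/τ).
C(87.5) = 1.80 + (0.370 − 1.80)·e^(−87.5/28.125) = 1.80 + (-1.4300)·0.044551 = 1.7363 g/L.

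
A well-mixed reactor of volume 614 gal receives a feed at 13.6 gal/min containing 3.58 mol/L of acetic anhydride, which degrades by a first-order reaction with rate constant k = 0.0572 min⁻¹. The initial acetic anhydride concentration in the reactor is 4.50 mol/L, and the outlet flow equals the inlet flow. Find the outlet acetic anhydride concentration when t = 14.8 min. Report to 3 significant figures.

2.08 mol/L

Accumulation = in − out − consumed: V dC/dt = Q C_in − Q C − k V C.
dC/dt = (Q/V) C_in − (Q/V + k) C; effective rate a = Q/V + k = 0.022150 + 0.0572 = 0.079350 min⁻¹.
C_ss = Q C_in/(Q + kV) = 0.99933 mol/L; C(t) = C_ss + (C₀ − C_ss) e^(−a t).
C(14.8) = 0.99933 + (3.5007)·e^(−0.079350·14.8) = 0.99933 + (3.5007)·0.30901 = 2.0811 mol/L.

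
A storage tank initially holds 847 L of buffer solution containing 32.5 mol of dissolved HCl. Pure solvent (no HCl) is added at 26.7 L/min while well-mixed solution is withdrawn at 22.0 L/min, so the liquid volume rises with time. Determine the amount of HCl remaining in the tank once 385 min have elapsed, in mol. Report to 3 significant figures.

0.154 mol

Let m(t) be the amount of HCl. Volume: V(t) = V₀ + (Q_in − Q_out) t = 847 + 4.7000 t; V(385) = 2656.5 L.
No HCl enters, so dm/dt = −Q_out · (m/V).
Separate: dm/m = −Q_out dt/V(t) ⇒ ln(m/m₀) = −(Q_out/(Q_in−Q_out)) ln(V/V₀).
m = m₀ (V₀/V)^(Q_out/(Q_in−Q_out)) = 32.5 × (847/2656.5)^(4.6809) = 0.15424 mol.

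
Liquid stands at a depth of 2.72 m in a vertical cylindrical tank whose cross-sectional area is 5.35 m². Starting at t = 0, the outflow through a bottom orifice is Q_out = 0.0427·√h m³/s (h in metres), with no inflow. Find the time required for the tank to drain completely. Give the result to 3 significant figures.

413 s

Accumulation of liquid (constant cross-section A): A dh/dt = −0.0427 √h.
This is separable: 2 d(√h)/dt = −0.0427/A, so √h = √h₀ − (0.0427/(2A)) t.
Set h = 0: 2√h₀ = (0.0427/A) t_empty ⇒ t_empty = 2A√h₀/0.0427.
t_empty = 2·5.35·√2.72/0.0427 = 10.700·1.6492/0.0427 = 413.28 s.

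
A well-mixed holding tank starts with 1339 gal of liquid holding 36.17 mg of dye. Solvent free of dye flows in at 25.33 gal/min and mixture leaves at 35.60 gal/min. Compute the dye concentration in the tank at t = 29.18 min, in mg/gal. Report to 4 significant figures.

Let m(t) be the amount of dye. Volume: V(t) = V₀ + (Q_in − Q_out) t = 1339 − 10.2700 t; V(29.18) = 1039.32 gal.
Solute balance: dm/dt = 0 − Q_out C = −Q_out m/V(t).
Separate: dm/m = −Q_out dt/V(t) ⇒ ln(m/m₀) = −(Q_out/(Q_in−Q_out)) ln(V/V₀).
m = m₀ (V₀/V)^(Q_out/(Q_in−Q_out)) = 36.17 × (1339/1039.32)^(-3.46641) = 15.0292 mg.
C = m/V = 15.0292/1039.32 = 0.0144606 mg/gal.

0.01446 mg/gal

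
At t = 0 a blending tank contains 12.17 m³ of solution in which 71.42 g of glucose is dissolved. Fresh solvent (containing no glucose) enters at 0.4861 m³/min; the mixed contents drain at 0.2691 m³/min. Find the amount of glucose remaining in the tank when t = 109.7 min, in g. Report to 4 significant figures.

18.63 g

Total volume: dV/dt = Q_in − Q_out = 0.217000 m³/min, so V(t) = 12.17 + 0.217000 t and V(109.7) = 35.9749 m³.
Solute balance: dm/dt = 0 − Q_out C = −Q_out m/V(t).
dm/m = −Q_out dt/(V₀ + 0.217000 t); integrating gives ln(m/m₀) = −(Q_out/(Q_in−Q_out)) ln(V/V₀).
m = m₀ (V₀/V)^(Q_out/(Q_in−Q_out)) = 71.42 × (12.17/35.9749)^(1.24009) = 18.6250 g.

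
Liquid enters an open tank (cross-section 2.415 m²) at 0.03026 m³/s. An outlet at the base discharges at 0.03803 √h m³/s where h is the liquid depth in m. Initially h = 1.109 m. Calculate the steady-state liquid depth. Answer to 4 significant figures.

0.6331 m

Level balance: A dh/dt = 0.03026 − 0.03803 √h. Setting dh/dt = 0:
Q_in = 0.03803 √h_ss ⇒ √h_ss = 0.03026/0.03803 = 0.795688.
h_ss = 0.795688² = 0.633119 m. (Since h₀ = 1.109 m > h_ss, the level will fall toward this value.)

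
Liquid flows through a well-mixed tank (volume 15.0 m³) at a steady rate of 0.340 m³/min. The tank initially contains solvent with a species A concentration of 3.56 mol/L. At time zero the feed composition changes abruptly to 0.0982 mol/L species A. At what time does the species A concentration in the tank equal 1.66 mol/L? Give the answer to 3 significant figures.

35.1 min

Unsteady species balance (constant V, well mixed): V dC/dt = Q(C_in − C), so τ = V/Q = 44.118 min.
C(t) = C_in + (C₀ − C_in) e^(−t/τ). Set C = 1.66 and solve for t:
e^(−t/τ) = (C − C_in)/(C₀ − C_in) = (1.66 − 0.0982)/(3.56 − 0.0982) = 0.45115
t = −τ ln(…) = 44.118 × 0.79595 = 35.115 min.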